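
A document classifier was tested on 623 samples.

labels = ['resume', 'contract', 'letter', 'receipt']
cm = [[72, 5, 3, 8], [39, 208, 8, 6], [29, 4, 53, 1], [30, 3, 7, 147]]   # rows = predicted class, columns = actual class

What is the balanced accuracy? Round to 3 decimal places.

0.756

Balanced accuracy = mean of per-class recall.
  resume: recall = 72/170 = 0.4235
  contract: recall = 208/220 = 0.9455
  letter: recall = 53/71 = 0.7465
  receipt: recall = 147/162 = 0.9074
Mean = (0.4235 + 0.9455 + 0.7465 + 0.9074) / 4 = 0.756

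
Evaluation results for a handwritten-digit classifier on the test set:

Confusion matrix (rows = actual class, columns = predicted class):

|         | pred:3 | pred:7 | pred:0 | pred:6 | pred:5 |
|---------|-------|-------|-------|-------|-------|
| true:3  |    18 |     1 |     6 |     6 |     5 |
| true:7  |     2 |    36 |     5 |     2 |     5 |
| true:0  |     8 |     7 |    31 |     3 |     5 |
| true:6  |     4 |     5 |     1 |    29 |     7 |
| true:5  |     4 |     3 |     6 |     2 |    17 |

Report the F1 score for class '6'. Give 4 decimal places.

Take TP from the diagonal, FP from the rest of the '6' prediction marginal, FN from the rest of the '6' actual marginal.
F1 score = 2·TP/(2·TP+FP+FN).
6: TP=29, FP=6+2+3+2=13, FN=4+5+1+7=17 → 58/88 = 0.65909

0.6591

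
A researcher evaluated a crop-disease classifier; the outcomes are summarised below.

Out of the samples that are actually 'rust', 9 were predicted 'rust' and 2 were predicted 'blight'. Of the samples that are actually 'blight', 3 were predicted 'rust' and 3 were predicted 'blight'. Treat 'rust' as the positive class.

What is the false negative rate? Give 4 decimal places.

FNR = FN/(FN+TP) = 2/(2+9) = 0.1818

0.1818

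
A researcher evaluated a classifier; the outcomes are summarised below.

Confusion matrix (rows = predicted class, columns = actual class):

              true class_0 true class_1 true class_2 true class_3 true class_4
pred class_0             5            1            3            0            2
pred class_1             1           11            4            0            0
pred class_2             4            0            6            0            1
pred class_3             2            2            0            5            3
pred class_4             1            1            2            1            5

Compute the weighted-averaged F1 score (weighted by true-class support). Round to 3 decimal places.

Per-class F1 score (2·TP/(2·TP+FP+FN)):
  class_0: TP=5, FP=1+3+0+2=6, FN=1+4+2+1=8 → 10/24 = 0.4167
  class_1: TP=11, FP=1+4+0+0=5, FN=1+0+2+1=4 → 22/31 = 0.7097
  class_2: TP=6, FP=4+0+0+1=5, FN=3+4+0+2=9 → 12/26 = 0.4615
  class_3: TP=5, FP=2+2+0+3=7, FN=0+0+0+1=1 → 10/18 = 0.5556
  class_4: TP=5, FP=1+1+2+1=5, FN=2+0+1+3=6 → 10/21 = 0.4762
Weighted-F1 score = Σ (supportᵢ/N)·F1 scoreᵢ with N=60: (13/60)·0.4167 + (15/60)·0.7097 + (15/60)·0.4615 + (6/60)·0.5556 + (11/60)·0.4762 = 0.526

0.526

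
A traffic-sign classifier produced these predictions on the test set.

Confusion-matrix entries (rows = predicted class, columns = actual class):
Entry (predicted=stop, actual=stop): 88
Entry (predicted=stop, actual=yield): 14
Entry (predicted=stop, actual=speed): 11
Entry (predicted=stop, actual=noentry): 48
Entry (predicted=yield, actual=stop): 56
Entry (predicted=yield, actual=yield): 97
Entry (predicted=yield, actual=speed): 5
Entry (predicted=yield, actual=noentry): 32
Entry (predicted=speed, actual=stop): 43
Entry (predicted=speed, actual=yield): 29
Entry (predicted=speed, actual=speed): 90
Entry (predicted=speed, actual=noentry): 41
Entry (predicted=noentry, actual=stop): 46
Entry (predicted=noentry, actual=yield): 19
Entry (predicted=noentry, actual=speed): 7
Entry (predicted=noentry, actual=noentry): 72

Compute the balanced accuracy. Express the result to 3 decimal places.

0.539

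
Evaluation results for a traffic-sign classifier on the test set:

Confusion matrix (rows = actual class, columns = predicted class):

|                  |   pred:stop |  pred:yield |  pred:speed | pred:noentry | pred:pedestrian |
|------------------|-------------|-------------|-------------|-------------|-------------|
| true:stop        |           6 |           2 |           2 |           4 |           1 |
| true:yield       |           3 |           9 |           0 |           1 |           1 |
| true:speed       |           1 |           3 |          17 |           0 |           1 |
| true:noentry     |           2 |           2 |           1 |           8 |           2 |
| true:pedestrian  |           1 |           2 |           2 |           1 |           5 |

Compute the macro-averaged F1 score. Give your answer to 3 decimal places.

Per-class F1 score (2·TP/(2·TP+FP+FN)):
  stop: TP=6, FP=3+1+2+1=7, FN=2+2+4+1=9 → 12/28 = 0.4286
  yield: TP=9, FP=2+3+2+2=9, FN=3+0+1+1=5 → 18/32 = 0.5625
  speed: TP=17, FP=2+0+1+2=5, FN=1+3+0+1=5 → 34/44 = 0.7727
  noentry: TP=8, FP=4+1+0+1=6, FN=2+2+1+2=7 → 16/29 = 0.5517
  pedestrian: TP=5, FP=1+1+1+2=5, FN=1+2+2+1=6 → 10/21 = 0.4762
Macro-F1 score = mean = (0.4286 + 0.5625 + 0.7727 + 0.5517 + 0.4762) / 5 = 0.558

0.558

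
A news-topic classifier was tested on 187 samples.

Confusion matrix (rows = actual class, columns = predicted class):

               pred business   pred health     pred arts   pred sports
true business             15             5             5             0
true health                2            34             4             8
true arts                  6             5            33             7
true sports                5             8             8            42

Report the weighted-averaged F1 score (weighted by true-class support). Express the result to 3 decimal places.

Per-class F1 score (2·TP/(2·TP+FP+FN)):
  business: TP=15, FP=2+6+5=13, FN=5+5+0=10 → 30/53 = 0.5660
  health: TP=34, FP=5+5+8=18, FN=2+4+8=14 → 68/100 = 0.6800
  arts: TP=33, FP=5+4+8=17, FN=6+5+7=18 → 66/101 = 0.6535
  sports: TP=42, FP=0+8+7=15, FN=5+8+8=21 → 84/120 = 0.7000
Weighted-F1 score = Σ (supportᵢ/N)·F1 scoreᵢ with N=187: (25/187)·0.5660 + (48/187)·0.6800 + (51/187)·0.6535 + (63/187)·0.7000 = 0.664

0.664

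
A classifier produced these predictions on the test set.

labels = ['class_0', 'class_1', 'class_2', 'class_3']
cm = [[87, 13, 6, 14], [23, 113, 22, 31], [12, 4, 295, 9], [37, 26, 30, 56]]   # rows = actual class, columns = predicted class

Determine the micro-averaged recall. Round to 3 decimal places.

0.708

Micro-averaging pools counts across classes: ΣTP=551, ΣFP=227, ΣFN=227.
Micro-recall = TP/(TP+FN) on pooled counts = 0.708 (equals overall accuracy in single-label multiclass).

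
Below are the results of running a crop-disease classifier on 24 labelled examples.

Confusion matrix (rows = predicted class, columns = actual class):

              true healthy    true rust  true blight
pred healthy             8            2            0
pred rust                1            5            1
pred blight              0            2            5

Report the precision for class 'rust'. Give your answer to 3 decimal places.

One-vs-rest for 'rust': TP = diagonal; FP = other classes predicted 'rust'; FN = 'rust' predicted as other.
precision = TP/(TP+FP).
rust: TP=5, FP=1+1=2 → 5/7 = 0.7143

0.714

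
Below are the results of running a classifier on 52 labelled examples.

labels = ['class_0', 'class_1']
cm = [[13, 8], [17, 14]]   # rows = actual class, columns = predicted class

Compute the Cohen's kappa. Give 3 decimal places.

0.066

Observed agreement pₒ = trace/N = 27/52 = 0.5192
Expected agreement pₑ = Σ (rowᵢ·colᵢ)/N² = (21·30 + 31·22)/52² = 0.4852
κ = (pₒ − pₑ)/(1 − pₑ) = (0.5192 − 0.4852)/(1 − 0.4852) = 0.066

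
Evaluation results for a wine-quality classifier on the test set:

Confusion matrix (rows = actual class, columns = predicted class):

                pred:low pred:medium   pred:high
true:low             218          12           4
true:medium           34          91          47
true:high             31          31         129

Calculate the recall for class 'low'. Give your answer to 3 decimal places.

recall = TP/(TP+FN).
low: TP=218, FN=12+4=16 → 218/234 = 0.9316

0.932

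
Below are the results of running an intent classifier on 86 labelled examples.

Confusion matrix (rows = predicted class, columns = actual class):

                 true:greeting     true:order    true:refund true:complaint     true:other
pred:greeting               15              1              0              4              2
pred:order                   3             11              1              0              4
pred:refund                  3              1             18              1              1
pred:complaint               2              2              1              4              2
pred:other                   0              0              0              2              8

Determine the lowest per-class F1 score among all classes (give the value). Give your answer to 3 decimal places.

Per-class F1 score (2·TP/(2·TP+FP+FN)):
  greeting: TP=15, FP=1+0+4+2=7, FN=3+3+2+0=8 → 30/45 = 0.6667
  order: TP=11, FP=3+1+0+4=8, FN=1+1+2+0=4 → 22/34 = 0.6471
  refund: TP=18, FP=3+1+1+1=6, FN=0+1+1+0=2 → 36/44 = 0.8182
  complaint: TP=4, FP=2+2+1+2=7, FN=4+0+1+2=7 → 8/22 = 0.3636
  other: TP=8, FP=0+0+0+2=2, FN=2+4+1+2=9 → 16/27 = 0.5926
Lowest is class 'complaint' with F1 score = 0.364.

0.364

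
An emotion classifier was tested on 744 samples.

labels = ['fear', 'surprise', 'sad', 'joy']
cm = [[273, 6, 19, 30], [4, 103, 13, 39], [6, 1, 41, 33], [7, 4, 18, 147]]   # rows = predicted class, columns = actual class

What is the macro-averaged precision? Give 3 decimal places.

Per-class precision (TP/(TP+FP)):
  fear: TP=273, FP=6+19+30=55 → 273/328 = 0.8323
  surprise: TP=103, FP=4+13+39=56 → 103/159 = 0.6478
  sad: TP=41, FP=6+1+33=40 → 41/81 = 0.5062
  joy: TP=147, FP=7+4+18=29 → 147/176 = 0.8352
Macro-precision = mean = (0.8323 + 0.6478 + 0.5062 + 0.8352) / 4 = 0.705

0.705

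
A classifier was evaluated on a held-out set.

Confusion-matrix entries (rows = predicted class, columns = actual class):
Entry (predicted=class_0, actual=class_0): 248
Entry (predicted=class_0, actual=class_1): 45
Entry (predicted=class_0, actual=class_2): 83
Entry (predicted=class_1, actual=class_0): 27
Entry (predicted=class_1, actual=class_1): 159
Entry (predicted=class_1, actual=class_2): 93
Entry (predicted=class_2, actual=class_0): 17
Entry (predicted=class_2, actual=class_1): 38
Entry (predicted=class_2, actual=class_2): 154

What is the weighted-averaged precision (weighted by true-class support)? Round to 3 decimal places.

Per-class precision (TP/(TP+FP)):
  class_0: TP=248, FP=45+83=128 → 248/376 = 0.6596
  class_1: TP=159, FP=27+93=120 → 159/279 = 0.5699
  class_2: TP=154, FP=17+38=55 → 154/209 = 0.7368
Weighted-precision = Σ (supportᵢ/N)·precisionᵢ with N=864: (292/864)·0.6596 + (242/864)·0.5699 + (330/864)·0.7368 = 0.664

0.664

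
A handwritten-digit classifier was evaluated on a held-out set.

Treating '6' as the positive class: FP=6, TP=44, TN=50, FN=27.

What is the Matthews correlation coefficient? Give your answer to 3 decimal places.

MCC = (TP·TN − FP·FN) / √((TP+FP)(TP+FN)(TN+FP)(TN+FN))
Numerator = 44·50 − 6·27 = 2038
Denominator = √(50·71·56·77) = √15307600 = 3912.4928
MCC = 2038 / 3912.4928 = 0.521

0.521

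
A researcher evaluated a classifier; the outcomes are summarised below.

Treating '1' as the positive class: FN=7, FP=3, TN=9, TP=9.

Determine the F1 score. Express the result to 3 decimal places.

0.643

Precision = TP/(TP+FP) = 9/12 = 0.7500
Recall = TP/(TP+FN) = 9/16 = 0.5625
F1 = 2·TP/(2·TP+FP+FN) = 18/28 = 0.643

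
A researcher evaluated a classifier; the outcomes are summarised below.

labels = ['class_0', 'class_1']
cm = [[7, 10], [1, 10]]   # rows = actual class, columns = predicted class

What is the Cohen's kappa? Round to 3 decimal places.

Observed agreement pₒ = trace/N = 17/28 = 0.6071
Expected agreement pₑ = Σ (rowᵢ·colᵢ)/N² = (17·8 + 11·20)/28² = 0.4541
κ = (pₒ − pₑ)/(1 − pₑ) = (0.6071 − 0.4541)/(1 − 0.4541) = 0.280

0.280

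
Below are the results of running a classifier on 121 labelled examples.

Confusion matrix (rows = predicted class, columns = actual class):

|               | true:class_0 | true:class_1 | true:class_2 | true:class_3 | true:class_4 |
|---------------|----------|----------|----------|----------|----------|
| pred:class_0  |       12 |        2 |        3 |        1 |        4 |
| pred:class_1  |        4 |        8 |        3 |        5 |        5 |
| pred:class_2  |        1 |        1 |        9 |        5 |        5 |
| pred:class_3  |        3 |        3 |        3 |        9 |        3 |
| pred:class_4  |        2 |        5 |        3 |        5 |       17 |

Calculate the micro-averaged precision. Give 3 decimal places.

Micro-averaging pools counts across classes: ΣTP=55, ΣFP=66, ΣFN=66.
Micro-precision = TP/(TP+FP) on pooled counts = 0.455 (equals overall accuracy in single-label multiclass).

0.455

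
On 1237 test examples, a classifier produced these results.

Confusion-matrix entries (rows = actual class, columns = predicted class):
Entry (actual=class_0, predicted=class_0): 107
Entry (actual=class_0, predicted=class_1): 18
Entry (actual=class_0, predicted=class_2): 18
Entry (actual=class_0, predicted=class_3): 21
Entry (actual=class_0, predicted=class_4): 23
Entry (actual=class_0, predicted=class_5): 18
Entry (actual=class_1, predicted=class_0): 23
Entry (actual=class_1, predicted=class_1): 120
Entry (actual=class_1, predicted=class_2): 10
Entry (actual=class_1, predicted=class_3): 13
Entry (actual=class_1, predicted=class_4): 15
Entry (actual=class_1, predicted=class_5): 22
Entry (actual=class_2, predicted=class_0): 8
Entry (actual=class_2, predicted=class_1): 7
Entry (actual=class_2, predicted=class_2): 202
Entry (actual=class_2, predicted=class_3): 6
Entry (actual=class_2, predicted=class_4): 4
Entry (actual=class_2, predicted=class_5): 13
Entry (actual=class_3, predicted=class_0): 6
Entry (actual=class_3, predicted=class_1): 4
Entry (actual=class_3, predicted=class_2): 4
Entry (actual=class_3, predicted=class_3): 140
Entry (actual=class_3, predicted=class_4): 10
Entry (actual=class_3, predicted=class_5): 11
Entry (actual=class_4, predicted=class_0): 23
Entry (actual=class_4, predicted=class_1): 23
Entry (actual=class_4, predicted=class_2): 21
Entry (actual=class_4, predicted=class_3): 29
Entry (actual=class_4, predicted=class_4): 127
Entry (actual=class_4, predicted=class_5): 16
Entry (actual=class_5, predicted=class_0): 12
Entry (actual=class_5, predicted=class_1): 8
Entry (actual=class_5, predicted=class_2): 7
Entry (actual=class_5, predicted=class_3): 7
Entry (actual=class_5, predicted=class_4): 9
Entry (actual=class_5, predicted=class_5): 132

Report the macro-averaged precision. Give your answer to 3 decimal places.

Per-class precision (TP/(TP+FP)):
  class_0: TP=107, FP=23+8+6+23+12=72 → 107/179 = 0.5978
  class_1: TP=120, FP=18+7+4+23+8=60 → 120/180 = 0.6667
  class_2: TP=202, FP=18+10+4+21+7=60 → 202/262 = 0.7710
  class_3: TP=140, FP=21+13+6+29+7=76 → 140/216 = 0.6481
  class_4: TP=127, FP=23+15+4+10+9=61 → 127/188 = 0.6755
  class_5: TP=132, FP=18+22+13+11+16=80 → 132/212 = 0.6226
Macro-precision = mean = (0.5978 + 0.6667 + 0.7710 + 0.6481 + 0.6755 + 0.6226) / 6 = 0.664

0.664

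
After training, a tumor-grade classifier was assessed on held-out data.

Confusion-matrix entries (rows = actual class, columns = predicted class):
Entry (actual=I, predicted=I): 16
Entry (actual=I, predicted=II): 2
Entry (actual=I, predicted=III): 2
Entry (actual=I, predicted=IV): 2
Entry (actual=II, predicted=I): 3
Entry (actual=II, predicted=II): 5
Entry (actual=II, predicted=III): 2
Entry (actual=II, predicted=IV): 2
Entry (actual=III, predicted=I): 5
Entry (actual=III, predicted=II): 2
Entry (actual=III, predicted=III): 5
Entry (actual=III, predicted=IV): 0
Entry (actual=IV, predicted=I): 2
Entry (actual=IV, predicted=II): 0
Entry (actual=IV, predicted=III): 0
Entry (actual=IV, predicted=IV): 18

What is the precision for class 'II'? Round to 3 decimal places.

0.556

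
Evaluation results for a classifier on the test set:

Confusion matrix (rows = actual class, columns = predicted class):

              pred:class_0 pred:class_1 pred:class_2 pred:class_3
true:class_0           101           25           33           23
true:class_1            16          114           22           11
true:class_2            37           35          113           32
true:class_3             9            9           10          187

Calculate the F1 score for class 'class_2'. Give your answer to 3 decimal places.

0.572

Take TP from the diagonal, FP from the rest of the 'class_2' prediction marginal, FN from the rest of the 'class_2' actual marginal.
F1 score = 2·TP/(2·TP+FP+FN).
class_2: TP=113, FP=33+22+10=65, FN=37+35+32=104 → 226/395 = 0.5722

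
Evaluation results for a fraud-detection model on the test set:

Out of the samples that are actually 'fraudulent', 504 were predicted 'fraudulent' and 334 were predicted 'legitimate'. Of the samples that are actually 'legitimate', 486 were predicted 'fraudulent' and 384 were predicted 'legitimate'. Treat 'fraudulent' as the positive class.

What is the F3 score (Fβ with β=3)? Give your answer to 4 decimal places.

Fβ = (1+β²)·TP / ((1+β²)·TP + β²·FN + FP), with β²=9
= 10·504 / (10·504 + 9·334 + 486) = 0.5907

0.5907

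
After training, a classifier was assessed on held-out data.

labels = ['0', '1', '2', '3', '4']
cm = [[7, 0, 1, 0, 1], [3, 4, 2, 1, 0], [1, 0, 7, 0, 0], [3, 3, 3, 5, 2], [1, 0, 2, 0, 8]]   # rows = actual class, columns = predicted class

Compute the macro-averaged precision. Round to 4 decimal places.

0.6131

Per-class precision (TP/(TP+FP)):
  0: TP=7, FP=3+1+3+1=8 → 7/15 = 0.46667
  1: TP=4, FP=0+0+3+0=3 → 4/7 = 0.57143
  2: TP=7, FP=1+2+3+2=8 → 7/15 = 0.46667
  3: TP=5, FP=0+1+0+0=1 → 5/6 = 0.83333
  4: TP=8, FP=1+0+0+2=3 → 8/11 = 0.72727
Macro-precision = mean = (0.46667 + 0.57143 + 0.46667 + 0.83333 + 0.72727) / 5 = 0.6131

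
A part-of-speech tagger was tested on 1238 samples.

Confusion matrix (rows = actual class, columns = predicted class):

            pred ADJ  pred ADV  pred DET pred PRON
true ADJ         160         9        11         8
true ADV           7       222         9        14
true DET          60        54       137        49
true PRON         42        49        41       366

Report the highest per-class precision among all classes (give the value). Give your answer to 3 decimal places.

Per-class precision (TP/(TP+FP)):
  ADJ: TP=160, FP=7+60+42=109 → 160/269 = 0.5948
  ADV: TP=222, FP=9+54+49=112 → 222/334 = 0.6647
  DET: TP=137, FP=11+9+41=61 → 137/198 = 0.6919
  PRON: TP=366, FP=8+14+49=71 → 366/437 = 0.8375
Highest is class 'PRON' with precision = 0.838.

0.838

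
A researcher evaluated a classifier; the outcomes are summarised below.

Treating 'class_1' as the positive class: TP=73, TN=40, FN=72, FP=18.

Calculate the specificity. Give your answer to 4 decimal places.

0.6897

Specificity = TN/(TN+FP) = 40/(40+18) = 0.6897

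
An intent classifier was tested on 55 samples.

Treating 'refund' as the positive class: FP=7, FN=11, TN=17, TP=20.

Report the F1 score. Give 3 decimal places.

Precision = TP/(TP+FP) = 20/27 = 0.7407
Recall = TP/(TP+FN) = 20/31 = 0.6452
F1 = 2·TP/(2·TP+FP+FN) = 40/58 = 0.690

0.690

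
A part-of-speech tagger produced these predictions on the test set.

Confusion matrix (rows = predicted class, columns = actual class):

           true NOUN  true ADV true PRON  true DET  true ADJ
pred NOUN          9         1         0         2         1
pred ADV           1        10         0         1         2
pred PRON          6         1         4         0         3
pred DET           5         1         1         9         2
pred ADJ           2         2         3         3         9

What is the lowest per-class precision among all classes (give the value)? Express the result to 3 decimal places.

Per-class precision (TP/(TP+FP)):
  NOUN: TP=9, FP=1+0+2+1=4 → 9/13 = 0.6923
  ADV: TP=10, FP=1+0+1+2=4 → 10/14 = 0.7143
  PRON: TP=4, FP=6+1+0+3=10 → 4/14 = 0.2857
  DET: TP=9, FP=5+1+1+2=9 → 9/18 = 0.5000
  ADJ: TP=9, FP=2+2+3+3=10 → 9/19 = 0.4737
Lowest is class 'PRON' with precision = 0.286.

0.286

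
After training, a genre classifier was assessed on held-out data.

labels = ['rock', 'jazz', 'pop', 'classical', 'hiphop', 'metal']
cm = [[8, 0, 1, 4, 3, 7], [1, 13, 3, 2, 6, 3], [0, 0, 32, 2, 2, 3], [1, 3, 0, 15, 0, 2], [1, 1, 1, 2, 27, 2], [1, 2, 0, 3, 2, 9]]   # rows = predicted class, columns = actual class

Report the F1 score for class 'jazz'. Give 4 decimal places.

0.5532

One-vs-rest for 'jazz': TP = diagonal; FP = other classes predicted 'jazz'; FN = 'jazz' predicted as other.
F1 score = 2·TP/(2·TP+FP+FN).
jazz: TP=13, FP=1+3+2+6+3=15, FN=0+0+3+1+2=6 → 26/47 = 0.55319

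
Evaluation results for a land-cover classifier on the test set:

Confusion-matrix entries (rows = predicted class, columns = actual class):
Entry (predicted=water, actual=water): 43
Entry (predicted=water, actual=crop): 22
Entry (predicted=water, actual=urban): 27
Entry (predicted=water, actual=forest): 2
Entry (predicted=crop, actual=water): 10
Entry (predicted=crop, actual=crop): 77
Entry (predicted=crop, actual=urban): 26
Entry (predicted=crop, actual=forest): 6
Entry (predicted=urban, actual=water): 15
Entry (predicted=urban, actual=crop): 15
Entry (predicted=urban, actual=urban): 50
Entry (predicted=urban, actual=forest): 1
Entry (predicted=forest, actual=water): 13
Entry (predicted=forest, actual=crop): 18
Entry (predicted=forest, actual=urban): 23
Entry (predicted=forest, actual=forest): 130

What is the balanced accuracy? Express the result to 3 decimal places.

Balanced accuracy = mean of per-class recall.
  water: recall = 43/81 = 0.5309
  crop: recall = 77/132 = 0.5833
  urban: recall = 50/126 = 0.3968
  forest: recall = 130/139 = 0.9353
Mean = (0.5309 + 0.5833 + 0.3968 + 0.9353) / 4 = 0.612

0.612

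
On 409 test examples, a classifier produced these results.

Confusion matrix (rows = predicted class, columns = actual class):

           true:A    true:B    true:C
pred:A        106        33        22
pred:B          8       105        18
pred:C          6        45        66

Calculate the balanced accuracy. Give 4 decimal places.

0.6932

Balanced accuracy = mean of per-class recall.
  A: recall = 106/120 = 0.88333
  B: recall = 105/183 = 0.57377
  C: recall = 66/106 = 0.62264
Mean = (0.88333 + 0.57377 + 0.62264) / 3 = 0.6932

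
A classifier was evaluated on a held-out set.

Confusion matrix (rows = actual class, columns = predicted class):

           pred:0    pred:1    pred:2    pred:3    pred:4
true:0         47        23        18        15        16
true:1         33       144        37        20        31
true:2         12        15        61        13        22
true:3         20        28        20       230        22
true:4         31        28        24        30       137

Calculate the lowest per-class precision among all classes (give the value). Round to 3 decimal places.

Per-class precision (TP/(TP+FP)):
  0: TP=47, FP=33+12+20+31=96 → 47/143 = 0.3287
  1: TP=144, FP=23+15+28+28=94 → 144/238 = 0.6050
  2: TP=61, FP=18+37+20+24=99 → 61/160 = 0.3813
  3: TP=230, FP=15+20+13+30=78 → 230/308 = 0.7468
  4: TP=137, FP=16+31+22+22=91 → 137/228 = 0.6009
Lowest is class '0' with precision = 0.329.

0.329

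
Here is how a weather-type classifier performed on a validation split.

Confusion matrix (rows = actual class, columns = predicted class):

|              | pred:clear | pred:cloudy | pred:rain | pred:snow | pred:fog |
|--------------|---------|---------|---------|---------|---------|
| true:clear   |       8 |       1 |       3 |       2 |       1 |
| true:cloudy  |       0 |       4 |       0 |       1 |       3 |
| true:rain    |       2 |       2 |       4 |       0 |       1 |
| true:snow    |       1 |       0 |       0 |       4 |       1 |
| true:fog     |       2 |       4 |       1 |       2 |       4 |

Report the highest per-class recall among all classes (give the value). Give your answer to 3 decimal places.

0.667

Per-class recall (TP/(TP+FN)):
  clear: TP=8, FN=1+3+2+1=7 → 8/15 = 0.5333
  cloudy: TP=4, FN=0+0+1+3=4 → 4/8 = 0.5000
  rain: TP=4, FN=2+2+0+1=5 → 4/9 = 0.4444
  snow: TP=4, FN=1+0+0+1=2 → 4/6 = 0.6667
  fog: TP=4, FN=2+4+1+2=9 → 4/13 = 0.3077
Highest is class 'snow' with recall = 0.667.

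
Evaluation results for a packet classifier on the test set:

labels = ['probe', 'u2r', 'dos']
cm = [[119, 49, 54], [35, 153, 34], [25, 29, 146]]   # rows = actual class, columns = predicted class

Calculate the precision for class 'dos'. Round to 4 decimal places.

0.6239

Take TP from the diagonal, FP from the rest of the 'dos' prediction marginal, FN from the rest of the 'dos' actual marginal.
precision = TP/(TP+FP).
dos: TP=146, FP=54+34=88 → 146/234 = 0.62393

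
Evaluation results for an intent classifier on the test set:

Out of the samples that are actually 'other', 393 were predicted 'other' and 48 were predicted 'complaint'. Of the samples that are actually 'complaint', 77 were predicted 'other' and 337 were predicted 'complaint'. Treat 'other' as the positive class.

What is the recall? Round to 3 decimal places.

Recall = TP/(TP+FN) = 393/(393+48) = 393/441 = 0.891

0.891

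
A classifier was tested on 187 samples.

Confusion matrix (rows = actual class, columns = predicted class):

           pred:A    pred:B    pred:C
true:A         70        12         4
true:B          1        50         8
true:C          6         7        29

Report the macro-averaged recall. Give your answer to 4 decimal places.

Per-class recall (TP/(TP+FN)):
  A: TP=70, FN=12+4=16 → 70/86 = 0.81395
  B: TP=50, FN=1+8=9 → 50/59 = 0.84746
  C: TP=29, FN=6+7=13 → 29/42 = 0.69048
Macro-recall = mean = (0.81395 + 0.84746 + 0.69048) / 3 = 0.7840

0.7840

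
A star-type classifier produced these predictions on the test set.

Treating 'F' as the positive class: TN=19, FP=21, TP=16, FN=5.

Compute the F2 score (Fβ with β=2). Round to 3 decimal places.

Fβ = (1+β²)·TP / ((1+β²)·TP + β²·FN + FP), with β²=4
= 5·16 / (5·16 + 4·5 + 21) = 0.661

0.661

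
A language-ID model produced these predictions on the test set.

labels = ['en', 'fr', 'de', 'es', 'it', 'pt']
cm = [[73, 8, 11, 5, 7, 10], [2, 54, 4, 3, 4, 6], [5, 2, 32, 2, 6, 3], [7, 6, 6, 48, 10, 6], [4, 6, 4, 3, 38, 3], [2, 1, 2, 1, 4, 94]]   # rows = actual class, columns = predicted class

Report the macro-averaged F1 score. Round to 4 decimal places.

0.6841

Per-class F1 score (2·TP/(2·TP+FP+FN)):
  en: TP=73, FP=2+5+7+4+2=20, FN=8+11+5+7+10=41 → 146/207 = 0.70531
  fr: TP=54, FP=8+2+6+6+1=23, FN=2+4+3+4+6=19 → 108/150 = 0.72000
  de: TP=32, FP=11+4+6+4+2=27, FN=5+2+2+6+3=18 → 64/109 = 0.58716
  es: TP=48, FP=5+3+2+3+1=14, FN=7+6+6+10+6=35 → 96/145 = 0.66207
  it: TP=38, FP=7+4+6+10+4=31, FN=4+6+4+3+3=20 → 76/127 = 0.59843
  pt: TP=94, FP=10+6+3+6+3=28, FN=2+1+2+1+4=10 → 188/226 = 0.83186
Macro-F1 score = mean = (0.70531 + 0.72000 + 0.58716 + 0.66207 + 0.59843 + 0.83186) / 6 = 0.6841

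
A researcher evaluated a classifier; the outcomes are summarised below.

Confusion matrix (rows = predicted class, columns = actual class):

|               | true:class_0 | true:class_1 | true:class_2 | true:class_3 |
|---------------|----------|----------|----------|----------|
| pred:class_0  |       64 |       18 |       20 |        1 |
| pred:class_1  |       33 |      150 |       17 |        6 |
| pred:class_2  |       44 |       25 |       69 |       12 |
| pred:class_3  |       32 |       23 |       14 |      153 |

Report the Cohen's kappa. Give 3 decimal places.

0.517

Observed agreement pₒ = trace/N = 436/681 = 0.6402
Expected agreement pₑ = Σ (rowᵢ·colᵢ)/N² = (173·103 + 216·206 + 120·150 + 172·222)/681² = 0.2555
κ = (pₒ − pₑ)/(1 − pₑ) = (0.6402 − 0.2555)/(1 − 0.2555) = 0.517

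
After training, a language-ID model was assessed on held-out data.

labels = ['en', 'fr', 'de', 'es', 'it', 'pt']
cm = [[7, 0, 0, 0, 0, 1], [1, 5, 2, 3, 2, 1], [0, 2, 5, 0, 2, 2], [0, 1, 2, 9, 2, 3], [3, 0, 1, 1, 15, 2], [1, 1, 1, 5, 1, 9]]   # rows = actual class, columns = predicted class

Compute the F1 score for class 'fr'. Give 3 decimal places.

F1 score = 2·TP/(2·TP+FP+FN).
fr: TP=5, FP=0+2+1+0+1=4, FN=1+2+3+2+1=9 → 10/23 = 0.4348

0.435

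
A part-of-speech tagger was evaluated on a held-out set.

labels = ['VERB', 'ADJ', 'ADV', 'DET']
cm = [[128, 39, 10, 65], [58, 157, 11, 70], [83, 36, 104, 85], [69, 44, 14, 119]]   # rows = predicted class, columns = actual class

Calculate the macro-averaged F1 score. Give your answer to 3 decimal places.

0.466

Per-class F1 score (2·TP/(2·TP+FP+FN)):
  VERB: TP=128, FP=39+10+65=114, FN=58+83+69=210 → 256/580 = 0.4414
  ADJ: TP=157, FP=58+11+70=139, FN=39+36+44=119 → 314/572 = 0.5490
  ADV: TP=104, FP=83+36+85=204, FN=10+11+14=35 → 208/447 = 0.4653
  DET: TP=119, FP=69+44+14=127, FN=65+70+85=220 → 238/585 = 0.4068
Macro-F1 score = mean = (0.4414 + 0.5490 + 0.4653 + 0.4068) / 4 = 0.466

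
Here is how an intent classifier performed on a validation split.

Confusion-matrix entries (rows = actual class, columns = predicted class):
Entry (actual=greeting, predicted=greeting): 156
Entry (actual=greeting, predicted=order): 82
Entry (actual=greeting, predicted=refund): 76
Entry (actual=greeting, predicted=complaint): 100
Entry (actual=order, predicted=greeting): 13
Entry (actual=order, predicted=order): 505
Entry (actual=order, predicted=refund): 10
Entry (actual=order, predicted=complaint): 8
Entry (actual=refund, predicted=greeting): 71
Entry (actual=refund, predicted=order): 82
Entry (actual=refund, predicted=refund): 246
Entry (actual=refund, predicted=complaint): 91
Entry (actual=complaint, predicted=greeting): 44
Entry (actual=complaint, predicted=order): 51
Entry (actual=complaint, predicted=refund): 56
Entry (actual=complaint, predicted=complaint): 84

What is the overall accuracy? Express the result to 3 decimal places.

0.592

Accuracy = trace / total = (156+505+246+84=991) / 1675 = 991/1675 = 0.592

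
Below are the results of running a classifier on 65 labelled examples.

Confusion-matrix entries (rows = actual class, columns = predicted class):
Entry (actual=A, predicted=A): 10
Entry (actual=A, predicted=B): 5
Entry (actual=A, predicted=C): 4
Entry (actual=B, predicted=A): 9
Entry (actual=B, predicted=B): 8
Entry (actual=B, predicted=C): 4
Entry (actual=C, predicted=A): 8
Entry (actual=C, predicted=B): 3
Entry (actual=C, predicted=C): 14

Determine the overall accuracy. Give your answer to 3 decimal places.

Accuracy = trace / total = (10+8+14=32) / 65 = 32/65 = 0.492

0.492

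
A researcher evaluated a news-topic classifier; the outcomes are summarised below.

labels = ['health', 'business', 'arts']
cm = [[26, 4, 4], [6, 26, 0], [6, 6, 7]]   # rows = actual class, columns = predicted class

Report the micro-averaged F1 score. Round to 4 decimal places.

Micro-averaging pools counts across classes: ΣTP=59, ΣFP=26, ΣFN=26.
Micro-F1 score = 2·TP/(2·TP+FP+FN) on pooled counts = 0.6941 (equals overall accuracy in single-label multiclass).

0.6941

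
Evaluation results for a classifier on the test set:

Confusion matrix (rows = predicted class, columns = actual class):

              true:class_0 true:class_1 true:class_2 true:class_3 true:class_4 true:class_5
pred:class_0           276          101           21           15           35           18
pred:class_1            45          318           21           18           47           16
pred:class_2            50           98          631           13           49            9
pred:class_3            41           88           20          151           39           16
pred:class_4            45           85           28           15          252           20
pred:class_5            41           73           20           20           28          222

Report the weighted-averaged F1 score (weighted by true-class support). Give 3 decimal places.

Per-class F1 score (2·TP/(2·TP+FP+FN)):
  class_0: TP=276, FP=101+21+15+35+18=190, FN=45+50+41+45+41=222 → 552/964 = 0.5726
  class_1: TP=318, FP=45+21+18+47+16=147, FN=101+98+88+85+73=445 → 636/1228 = 0.5179
  class_2: TP=631, FP=50+98+13+49+9=219, FN=21+21+20+28+20=110 → 1262/1591 = 0.7932
  class_3: TP=151, FP=41+88+20+39+16=204, FN=15+18+13+15+20=81 → 302/587 = 0.5145
  class_4: TP=252, FP=45+85+28+15+20=193, FN=35+47+49+39+28=198 → 504/895 = 0.5631
  class_5: TP=222, FP=41+73+20+20+28=182, FN=18+16+9+16+20=79 → 444/705 = 0.6298
Weighted-F1 score = Σ (supportᵢ/N)·F1 scoreᵢ with N=2985: (498/2985)·0.5726 + (763/2985)·0.5179 + (741/2985)·0.7932 + (232/2985)·0.5145 + (450/2985)·0.5631 + (301/2985)·0.6298 = 0.613

0.613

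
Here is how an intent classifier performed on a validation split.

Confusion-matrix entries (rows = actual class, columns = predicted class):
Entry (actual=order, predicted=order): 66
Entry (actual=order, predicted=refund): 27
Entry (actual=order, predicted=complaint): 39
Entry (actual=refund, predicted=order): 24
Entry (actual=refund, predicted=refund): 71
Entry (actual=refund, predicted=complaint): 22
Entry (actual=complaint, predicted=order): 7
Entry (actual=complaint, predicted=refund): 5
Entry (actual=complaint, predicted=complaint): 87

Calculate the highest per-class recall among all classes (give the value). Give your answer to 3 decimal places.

0.879

Per-class recall (TP/(TP+FN)):
  order: TP=66, FN=27+39=66 → 66/132 = 0.5000
  refund: TP=71, FN=24+22=46 → 71/117 = 0.6068
  complaint: TP=87, FN=7+5=12 → 87/99 = 0.8788
Highest is class 'complaint' with recall = 0.879.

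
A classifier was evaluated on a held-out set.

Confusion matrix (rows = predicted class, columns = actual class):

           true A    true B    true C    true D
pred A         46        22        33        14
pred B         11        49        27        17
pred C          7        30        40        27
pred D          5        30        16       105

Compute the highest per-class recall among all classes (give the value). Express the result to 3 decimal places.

0.667

Per-class recall (TP/(TP+FN)):
  A: TP=46, FN=11+7+5=23 → 46/69 = 0.6667
  B: TP=49, FN=22+30+30=82 → 49/131 = 0.3740
  C: TP=40, FN=33+27+16=76 → 40/116 = 0.3448
  D: TP=105, FN=14+17+27=58 → 105/163 = 0.6442
Highest is class 'A' with recall = 0.667.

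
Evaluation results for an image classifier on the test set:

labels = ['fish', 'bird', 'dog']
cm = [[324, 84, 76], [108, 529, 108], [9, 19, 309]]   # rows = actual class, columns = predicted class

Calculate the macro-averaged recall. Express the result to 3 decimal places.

0.765

Per-class recall (TP/(TP+FN)):
  fish: TP=324, FN=84+76=160 → 324/484 = 0.6694
  bird: TP=529, FN=108+108=216 → 529/745 = 0.7101
  dog: TP=309, FN=9+19=28 → 309/337 = 0.9169
Macro-recall = mean = (0.6694 + 0.7101 + 0.9169) / 3 = 0.765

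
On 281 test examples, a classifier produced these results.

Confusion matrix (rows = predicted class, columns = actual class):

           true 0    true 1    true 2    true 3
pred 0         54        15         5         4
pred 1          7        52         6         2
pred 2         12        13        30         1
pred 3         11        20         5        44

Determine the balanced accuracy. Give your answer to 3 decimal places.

0.669

Balanced accuracy = mean of per-class recall.
  0: recall = 54/84 = 0.6429
  1: recall = 52/100 = 0.5200
  2: recall = 30/46 = 0.6522
  3: recall = 44/51 = 0.8627
Mean = (0.6429 + 0.5200 + 0.6522 + 0.8627) / 4 = 0.669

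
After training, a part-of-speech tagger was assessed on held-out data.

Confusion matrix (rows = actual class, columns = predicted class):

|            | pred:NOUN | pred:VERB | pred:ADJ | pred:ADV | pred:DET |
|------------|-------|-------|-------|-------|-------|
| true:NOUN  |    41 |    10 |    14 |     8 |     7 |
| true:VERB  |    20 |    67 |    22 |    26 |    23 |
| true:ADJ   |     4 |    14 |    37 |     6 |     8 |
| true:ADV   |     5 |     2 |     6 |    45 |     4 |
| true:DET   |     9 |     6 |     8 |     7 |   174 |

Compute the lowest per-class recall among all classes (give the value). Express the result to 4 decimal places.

0.4241

Per-class recall (TP/(TP+FN)):
  NOUN: TP=41, FN=10+14+8+7=39 → 41/80 = 0.51250
  VERB: TP=67, FN=20+22+26+23=91 → 67/158 = 0.42405
  ADJ: TP=37, FN=4+14+6+8=32 → 37/69 = 0.53623
  ADV: TP=45, FN=5+2+6+4=17 → 45/62 = 0.72581
  DET: TP=174, FN=9+6+8+7=30 → 174/204 = 0.85294
Lowest is class 'VERB' with recall = 0.4241.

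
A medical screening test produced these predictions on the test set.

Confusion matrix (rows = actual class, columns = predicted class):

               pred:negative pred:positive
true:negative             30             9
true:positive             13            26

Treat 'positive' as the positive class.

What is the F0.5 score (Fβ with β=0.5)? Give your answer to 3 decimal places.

Fβ = (1+β²)·TP / ((1+β²)·TP + β²·FN + FP), with β²=1/4
= 1.25·26 / (1.25·26 + 0.25·13 + 9) = 0.726

0.726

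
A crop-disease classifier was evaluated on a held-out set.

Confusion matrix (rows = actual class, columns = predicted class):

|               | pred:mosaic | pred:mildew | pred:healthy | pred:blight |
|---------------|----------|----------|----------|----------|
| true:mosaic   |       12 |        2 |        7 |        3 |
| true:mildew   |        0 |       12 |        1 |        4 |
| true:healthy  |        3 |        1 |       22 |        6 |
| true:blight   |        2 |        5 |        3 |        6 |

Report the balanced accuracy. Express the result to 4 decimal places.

Balanced accuracy = mean of per-class recall.
  mosaic: recall = 12/24 = 0.50000
  mildew: recall = 12/17 = 0.70588
  healthy: recall = 22/32 = 0.68750
  blight: recall = 6/16 = 0.37500
Mean = (0.50000 + 0.70588 + 0.68750 + 0.37500) / 4 = 0.5671

0.5671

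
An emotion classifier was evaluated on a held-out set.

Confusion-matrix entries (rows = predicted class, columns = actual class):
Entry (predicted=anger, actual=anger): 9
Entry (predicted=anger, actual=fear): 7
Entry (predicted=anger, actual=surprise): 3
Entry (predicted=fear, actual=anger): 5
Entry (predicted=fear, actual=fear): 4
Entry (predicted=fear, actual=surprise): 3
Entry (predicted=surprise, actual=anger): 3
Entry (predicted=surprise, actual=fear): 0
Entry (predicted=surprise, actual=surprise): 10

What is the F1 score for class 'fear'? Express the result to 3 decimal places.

Take TP from the diagonal, FP from the rest of the 'fear' prediction marginal, FN from the rest of the 'fear' actual marginal.
F1 score = 2·TP/(2·TP+FP+FN).
fear: TP=4, FP=5+3=8, FN=7+0=7 → 8/23 = 0.3478

0.348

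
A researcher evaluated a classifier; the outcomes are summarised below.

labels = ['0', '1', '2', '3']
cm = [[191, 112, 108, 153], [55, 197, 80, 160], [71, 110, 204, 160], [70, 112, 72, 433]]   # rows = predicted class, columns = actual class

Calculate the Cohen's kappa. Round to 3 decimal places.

0.255

Observed agreement pₒ = trace/N = 1025/2288 = 0.4480
Expected agreement pₑ = Σ (rowᵢ·colᵢ)/N² = (387·564 + 531·492 + 464·545 + 906·687)/2288² = 0.2588
κ = (pₒ − pₑ)/(1 − pₑ) = (0.4480 − 0.2588)/(1 − 0.2588) = 0.255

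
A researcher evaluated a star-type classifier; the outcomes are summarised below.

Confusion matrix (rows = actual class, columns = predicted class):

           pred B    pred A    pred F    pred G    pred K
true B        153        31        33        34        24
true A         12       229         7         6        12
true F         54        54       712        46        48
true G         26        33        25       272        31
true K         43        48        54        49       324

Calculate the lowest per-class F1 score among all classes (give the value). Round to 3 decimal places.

Per-class F1 score (2·TP/(2·TP+FP+FN)):
  B: TP=153, FP=12+54+26+43=135, FN=31+33+34+24=122 → 306/563 = 0.5435
  A: TP=229, FP=31+54+33+48=166, FN=12+7+6+12=37 → 458/661 = 0.6929
  F: TP=712, FP=33+7+25+54=119, FN=54+54+46+48=202 → 1424/1745 = 0.8160
  G: TP=272, FP=34+6+46+49=135, FN=26+33+25+31=115 → 544/794 = 0.6851
  K: TP=324, FP=24+12+48+31=115, FN=43+48+54+49=194 → 648/957 = 0.6771
Lowest is class 'B' with F1 score = 0.544.

0.544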